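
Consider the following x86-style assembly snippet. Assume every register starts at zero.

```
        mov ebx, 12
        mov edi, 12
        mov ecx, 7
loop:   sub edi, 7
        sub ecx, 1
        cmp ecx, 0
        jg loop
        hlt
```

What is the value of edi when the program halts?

-37

mov ebx, 12 → ebx=12
mov edi, 12 → edi=12
mov ecx, 7 → ecx=7
sub edi, 7 → edi=12-7=5
sub ecx, 1 → ecx=7-1=6
cmp ecx, 0  (cmp 6,0)
jg loop: taken
sub edi, 7 → edi=5-7=-2
sub ecx, 1 → ecx=6-1=5
cmp ecx, 0  (cmp 5,0)
jg loop: taken
sub edi, 7 → edi=(-2)-7=-9
sub ecx, 1 → ecx=5-1=4
cmp ecx, 0  (cmp 4,0)
jg loop: taken
sub edi, 7 → edi=(-9)-7=-16
sub ecx, 1 → ecx=4-1=3
cmp ecx, 0  (cmp 3,0)
jg loop: taken
sub edi, 7 → edi=(-16)-7=-23
sub ecx, 1 → ecx=3-1=2
cmp ecx, 0  (cmp 2,0)
jg loop: taken
sub edi, 7 → edi=(-23)-7=-30
sub ecx, 1 → ecx=2-1=1
cmp ecx, 0  (cmp 1,0)
jg loop: taken
sub edi, 7 → edi=(-30)-7=-37
sub ecx, 1 → ecx=1-1=0
cmp ecx, 0  (cmp 0,0)
jg loop: not taken
halt.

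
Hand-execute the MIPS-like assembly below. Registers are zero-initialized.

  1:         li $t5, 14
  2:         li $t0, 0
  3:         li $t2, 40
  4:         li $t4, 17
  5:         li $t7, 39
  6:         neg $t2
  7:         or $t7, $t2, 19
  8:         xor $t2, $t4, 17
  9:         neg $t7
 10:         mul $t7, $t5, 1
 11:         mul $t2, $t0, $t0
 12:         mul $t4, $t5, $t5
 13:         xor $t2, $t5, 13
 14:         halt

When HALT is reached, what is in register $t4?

196

li $t5, 14 → $t5=14
li $t0, 0 → $t0=0
li $t2, 40 → $t2=40
li $t4, 17 → $t4=17
li $t7, 39 → $t7=39
neg $t2 → $t2=-(40)=-40
or $t7, $t2, 19 → $t7=(-40)|19=-37
xor $t2, $t4, 17 → $t2=17^17=0
neg $t7 → $t7=-(-37)=37
mul $t7, $t5, 1 → $t7=14*1=14
mul $t2, $t0, $t0 → $t2=0*0=0
mul $t4, $t5, $t5 → $t4=14*14=196
xor $t2, $t5, 13 → $t2=14^13=3
halt.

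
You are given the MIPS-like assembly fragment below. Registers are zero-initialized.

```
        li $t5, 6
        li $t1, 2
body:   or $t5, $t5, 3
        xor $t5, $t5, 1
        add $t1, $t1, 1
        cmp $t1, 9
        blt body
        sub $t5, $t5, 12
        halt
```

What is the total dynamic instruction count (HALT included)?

39

after li $t5, 6: $t5=6
after li $t1, 2: $t1=2
after or $t5, $t5, 3: $t5=6|3=7
after xor $t5, $t5, 1: $t5=7^1=6
after add $t1, $t1, 1: $t1=2+1=3
cmp $t1, 9  (cmp 3,9)
blt body: taken
after or $t5, $t5, 3: $t5=6|3=7
after xor $t5, $t5, 1: $t5=7^1=6
after add $t1, $t1, 1: $t1=3+1=4
cmp $t1, 9  (cmp 4,9)
blt body: taken
after or $t5, $t5, 3: $t5=6|3=7
after xor $t5, $t5, 1: $t5=7^1=6
after add $t1, $t1, 1: $t1=4+1=5
cmp $t1, 9  (cmp 5,9)
blt body: taken
after or $t5, $t5, 3: $t5=6|3=7
after xor $t5, $t5, 1: $t5=7^1=6
after add $t1, $t1, 1: $t1=5+1=6
cmp $t1, 9  (cmp 6,9)
blt body: taken
after or $t5, $t5, 3: $t5=6|3=7
after xor $t5, $t5, 1: $t5=7^1=6
after add $t1, $t1, 1: $t1=6+1=7
cmp $t1, 9  (cmp 7,9)
blt body: taken
after or $t5, $t5, 3: $t5=6|3=7
after xor $t5, $t5, 1: $t5=7^1=6
after add $t1, $t1, 1: $t1=7+1=8
cmp $t1, 9  (cmp 8,9)
blt body: taken
after or $t5, $t5, 3: $t5=6|3=7
after xor $t5, $t5, 1: $t5=7^1=6
after add $t1, $t1, 1: $t1=8+1=9
cmp $t1, 9  (cmp 9,9)
blt body: not taken
after sub $t5, $t5, 12: $t5=6-12=-6
halt.
Total executed instructions: 39.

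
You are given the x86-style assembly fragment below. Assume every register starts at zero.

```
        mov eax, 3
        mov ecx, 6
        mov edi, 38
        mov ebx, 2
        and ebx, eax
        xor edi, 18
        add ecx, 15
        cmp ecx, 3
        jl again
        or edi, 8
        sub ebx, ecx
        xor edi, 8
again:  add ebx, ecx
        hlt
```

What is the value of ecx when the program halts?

after mov eax, 3: eax=3
after mov ecx, 6: ecx=6
after mov edi, 38: edi=38
after mov ebx, 2: ebx=2
after and ebx, eax: ebx=2&3=2
after xor edi, 18: edi=38^18=52
after add ecx, 15: ecx=6+15=21
cmp ecx, 3  (cmp 21,3)
jl again: not taken
after or edi, 8: edi=52|8=60
after sub ebx, ecx: ebx=2-21=-19
after xor edi, 8: edi=60^8=52
after add ebx, ecx: ebx=(-19)+21=2
halt.

21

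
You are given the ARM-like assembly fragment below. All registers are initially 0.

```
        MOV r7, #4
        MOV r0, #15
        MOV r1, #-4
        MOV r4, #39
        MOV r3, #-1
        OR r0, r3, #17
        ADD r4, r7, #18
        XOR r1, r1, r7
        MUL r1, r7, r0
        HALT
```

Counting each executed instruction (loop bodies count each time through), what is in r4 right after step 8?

after MOV r7, #4: r7=4
after MOV r0, #15: r0=15
after MOV r1, #-4: r1=-4
after MOV r4, #39: r4=39
after MOV r3, #-1: r3=-1
after OR r0, r3, #17: r0=(-1)|17=-1
after ADD r4, r7, #18: r4=4+18=22
after XOR r1, r1, r7: r1=(-4)^4=-8
After step 8: r4 = 22.

22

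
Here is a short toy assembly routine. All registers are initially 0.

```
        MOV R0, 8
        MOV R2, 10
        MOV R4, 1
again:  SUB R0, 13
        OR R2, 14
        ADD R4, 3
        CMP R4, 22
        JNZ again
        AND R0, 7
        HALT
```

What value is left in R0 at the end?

after MOV R0, 8: R0=8
after MOV R2, 10: R2=10
after MOV R4, 1: R4=1
after SUB R0, 13: R0=8-13=-5
after OR R2, 14: R2=10|14=14
after ADD R4, 3: R4=1+3=4
CMP R4, 22  (cmp 4,22)
JNZ again: taken
after SUB R0, 13: R0=(-5)-13=-18
after OR R2, 14: R2=14|14=14
after ADD R4, 3: R4=4+3=7
CMP R4, 22  (cmp 7,22)
JNZ again: taken
after SUB R0, 13: R0=(-18)-13=-31
after OR R2, 14: R2=14|14=14
after ADD R4, 3: R4=7+3=10
CMP R4, 22  (cmp 10,22)
JNZ again: taken
after SUB R0, 13: R0=(-31)-13=-44
after OR R2, 14: R2=14|14=14
after ADD R4, 3: R4=10+3=13
CMP R4, 22  (cmp 13,22)
JNZ again: taken
after SUB R0, 13: R0=(-44)-13=-57
after OR R2, 14: R2=14|14=14
after ADD R4, 3: R4=13+3=16
CMP R4, 22  (cmp 16,22)
JNZ again: taken
after SUB R0, 13: R0=(-57)-13=-70
after OR R2, 14: R2=14|14=14
after ADD R4, 3: R4=16+3=19
CMP R4, 22  (cmp 19,22)
JNZ again: taken
after SUB R0, 13: R0=(-70)-13=-83
after OR R2, 14: R2=14|14=14
after ADD R4, 3: R4=19+3=22
CMP R4, 22  (cmp 22,22)
JNZ again: not taken
after AND R0, 7: R0=(-83)&7=5
halt.

5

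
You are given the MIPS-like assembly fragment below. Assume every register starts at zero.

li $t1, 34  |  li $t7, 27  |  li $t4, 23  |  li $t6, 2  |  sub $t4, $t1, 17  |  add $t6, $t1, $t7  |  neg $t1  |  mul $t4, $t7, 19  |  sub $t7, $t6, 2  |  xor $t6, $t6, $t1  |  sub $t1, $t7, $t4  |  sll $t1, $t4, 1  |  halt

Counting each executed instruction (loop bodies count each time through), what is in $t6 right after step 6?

61

$t1=34
$t7=27
$t4=23
$t6=2
$t4=34-17=17
$t6=34+27=61
After step 6: $t6 = 61.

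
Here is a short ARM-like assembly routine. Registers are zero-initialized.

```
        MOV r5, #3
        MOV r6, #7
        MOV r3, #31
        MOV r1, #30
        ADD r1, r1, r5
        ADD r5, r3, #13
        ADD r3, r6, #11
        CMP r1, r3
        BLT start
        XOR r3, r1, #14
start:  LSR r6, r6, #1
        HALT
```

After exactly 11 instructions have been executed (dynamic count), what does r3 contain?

after MOV r5, #3: r5=3
after MOV r6, #7: r6=7
after MOV r3, #31: r3=31
after MOV r1, #30: r1=30
after ADD r1, r1, r5: r1=30+3=33
after ADD r5, r3, #13: r5=31+13=44
after ADD r3, r6, #11: r3=7+11=18
CMP r1, r3  (cmp 33,18)
BLT start: not taken
after XOR r3, r1, #14: r3=33^14=47
after LSR r6, r6, #1: r6=7>>1=3
After step 11: r3 = 47.

47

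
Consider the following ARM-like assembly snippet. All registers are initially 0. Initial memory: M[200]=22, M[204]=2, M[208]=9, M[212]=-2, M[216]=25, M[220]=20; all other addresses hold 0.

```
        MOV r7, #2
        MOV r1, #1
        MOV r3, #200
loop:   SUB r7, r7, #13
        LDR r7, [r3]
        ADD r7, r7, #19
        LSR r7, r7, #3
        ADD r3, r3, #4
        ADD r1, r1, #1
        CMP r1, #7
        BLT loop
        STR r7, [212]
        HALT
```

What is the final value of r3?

224

after MOV r7, #2: r7=2
after MOV r1, #1: r1=1
after MOV r3, #200: r3=200
after SUB r7, r7, #13: r7=2-13=-11
after LDR r7, [r3]: r7=M[200]=22
after ADD r7, r7, #19: r7=22+19=41
after LSR r7, r7, #3: r7=41>>3=5
after ADD r3, r3, #4: r3=200+4=204
after ADD r1, r1, #1: r1=1+1=2
CMP r1, #7  (cmp 2,7)
BLT loop: taken
after SUB r7, r7, #13: r7=5-13=-8
after LDR r7, [r3]: r7=M[204]=2
after ADD r7, r7, #19: r7=2+19=21
after LSR r7, r7, #3: r7=21>>3=2
after ADD r3, r3, #4: r3=204+4=208
after ADD r1, r1, #1: r1=2+1=3
CMP r1, #7  (cmp 3,7)
BLT loop: taken
after SUB r7, r7, #13: r7=2-13=-11
after LDR r7, [r3]: r7=M[208]=9
after ADD r7, r7, #19: r7=9+19=28
after LSR r7, r7, #3: r7=28>>3=3
after ADD r3, r3, #4: r3=208+4=212
after ADD r1, r1, #1: r1=3+1=4
CMP r1, #7  (cmp 4,7)
BLT loop: taken
after SUB r7, r7, #13: r7=3-13=-10
after LDR r7, [r3]: r7=M[212]=-2
after ADD r7, r7, #19: r7=(-2)+19=17
after LSR r7, r7, #3: r7=17>>3=2
after ADD r3, r3, #4: r3=212+4=216
after ADD r1, r1, #1: r1=4+1=5
CMP r1, #7  (cmp 5,7)
BLT loop: taken
after SUB r7, r7, #13: r7=2-13=-11
after LDR r7, [r3]: r7=M[216]=25
after ADD r7, r7, #19: r7=25+19=44
after LSR r7, r7, #3: r7=44>>3=5
after ADD r3, r3, #4: r3=216+4=220
after ADD r1, r1, #1: r1=5+1=6
CMP r1, #7  (cmp 6,7)
BLT loop: taken
after SUB r7, r7, #13: r7=5-13=-8
after LDR r7, [r3]: r7=M[220]=20
after ADD r7, r7, #19: r7=20+19=39
after LSR r7, r7, #3: r7=39>>3=4
after ADD r3, r3, #4: r3=220+4=224
after ADD r1, r1, #1: r1=6+1=7
CMP r1, #7  (cmp 7,7)
BLT loop: not taken
STR r7, [212] → M[212]=4
halt.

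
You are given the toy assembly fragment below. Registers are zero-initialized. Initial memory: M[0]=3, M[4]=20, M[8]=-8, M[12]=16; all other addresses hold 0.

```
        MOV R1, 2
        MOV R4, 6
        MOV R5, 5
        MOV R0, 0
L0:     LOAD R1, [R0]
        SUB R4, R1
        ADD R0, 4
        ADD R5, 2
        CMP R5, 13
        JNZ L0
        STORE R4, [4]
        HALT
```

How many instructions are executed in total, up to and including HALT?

MOV R1, 2 → R1=2
MOV R4, 6 → R4=6
MOV R5, 5 → R5=5
MOV R0, 0 → R0=0
LOAD R1, [R0] → R1=M[0]=3
SUB R4, R1 → R4=6-3=3
ADD R0, 4 → R0=0+4=4
ADD R5, 2 → R5=5+2=7
CMP R5, 13  (cmp 7,13)
JNZ L0: taken
LOAD R1, [R0] → R1=M[4]=20
SUB R4, R1 → R4=3-20=-17
ADD R0, 4 → R0=4+4=8
ADD R5, 2 → R5=7+2=9
CMP R5, 13  (cmp 9,13)
JNZ L0: taken
LOAD R1, [R0] → R1=M[8]=-8
SUB R4, R1 → R4=(-17)-(-8)=-9
ADD R0, 4 → R0=8+4=12
ADD R5, 2 → R5=9+2=11
CMP R5, 13  (cmp 11,13)
JNZ L0: taken
LOAD R1, [R0] → R1=M[12]=16
SUB R4, R1 → R4=(-9)-16=-25
ADD R0, 4 → R0=12+4=16
ADD R5, 2 → R5=11+2=13
CMP R5, 13  (cmp 13,13)
JNZ L0: not taken
STORE R4, [4] → M[4]=-25
halt.
Total executed instructions: 30.

30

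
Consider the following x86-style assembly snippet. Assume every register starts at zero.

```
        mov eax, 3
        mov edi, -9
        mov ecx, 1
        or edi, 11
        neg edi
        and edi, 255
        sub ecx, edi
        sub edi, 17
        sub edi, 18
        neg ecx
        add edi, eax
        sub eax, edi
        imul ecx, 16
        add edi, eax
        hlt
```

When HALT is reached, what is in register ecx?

0

after mov eax, 3: eax=3
after mov edi, -9: edi=-9
after mov ecx, 1: ecx=1
after or edi, 11: edi=(-9)|11=-1
after neg edi: edi=-(-1)=1
after and edi, 255: edi=1&255=1
after sub ecx, edi: ecx=1-1=0
after sub edi, 17: edi=1-17=-16
after sub edi, 18: edi=(-16)-18=-34
after neg ecx: ecx=-(0)=0
after add edi, eax: edi=(-34)+3=-31
after sub eax, edi: eax=3-(-31)=34
after imul ecx, 16: ecx=0*16=0
after add edi, eax: edi=(-31)+34=3
halt.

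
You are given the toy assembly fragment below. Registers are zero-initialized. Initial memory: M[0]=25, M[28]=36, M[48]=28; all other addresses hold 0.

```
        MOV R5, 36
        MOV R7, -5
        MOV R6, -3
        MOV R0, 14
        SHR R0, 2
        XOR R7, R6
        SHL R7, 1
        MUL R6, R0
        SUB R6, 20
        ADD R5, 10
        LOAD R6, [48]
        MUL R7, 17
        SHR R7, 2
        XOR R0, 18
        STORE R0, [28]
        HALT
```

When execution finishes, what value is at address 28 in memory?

17

MOV R5, 36 → R5=36
MOV R7, -5 → R7=-5
MOV R6, -3 → R6=-3
MOV R0, 14 → R0=14
SHR R0, 2 → R0=14>>2=3
XOR R7, R6 → R7=(-5)^(-3)=6
SHL R7, 1 → R7=6<<1=12
MUL R6, R0 → R6=(-3)*3=-9
SUB R6, 20 → R6=(-9)-20=-29
ADD R5, 10 → R5=36+10=46
LOAD R6, [48] → R6=M[48]=28
MUL R7, 17 → R7=12*17=204
SHR R7, 2 → R7=204>>2=51
XOR R0, 18 → R0=3^18=17
STORE R0, [28] → M[28]=17
halt.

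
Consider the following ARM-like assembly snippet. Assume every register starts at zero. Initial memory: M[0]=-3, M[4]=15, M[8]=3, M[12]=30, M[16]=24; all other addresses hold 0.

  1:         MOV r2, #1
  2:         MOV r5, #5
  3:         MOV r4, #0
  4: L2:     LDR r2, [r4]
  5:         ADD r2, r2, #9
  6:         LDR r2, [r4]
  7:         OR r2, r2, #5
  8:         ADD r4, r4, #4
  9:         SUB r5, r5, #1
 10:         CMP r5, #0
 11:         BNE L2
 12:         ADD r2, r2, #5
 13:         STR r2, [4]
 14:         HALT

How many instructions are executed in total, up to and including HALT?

46

r2=1
r5=5
r4=0
r2=M[0]=-3
r2=(-3)+9=6
r2=M[0]=-3
r2=(-3)|5=-3
r4=0+4=4
r5=5-1=4
CMP r5, #0  (cmp 4,0)
BNE L2: taken
r2=M[4]=15
r2=15+9=24
r2=M[4]=15
r2=15|5=15
r4=4+4=8
r5=4-1=3
CMP r5, #0  (cmp 3,0)
BNE L2: taken
r2=M[8]=3
r2=3+9=12
r2=M[8]=3
r2=3|5=7
r4=8+4=12
r5=3-1=2
CMP r5, #0  (cmp 2,0)
BNE L2: taken
r2=M[12]=30
r2=30+9=39
r2=M[12]=30
r2=30|5=31
r4=12+4=16
r5=2-1=1
CMP r5, #0  (cmp 1,0)
BNE L2: taken
r2=M[16]=24
r2=24+9=33
r2=M[16]=24
r2=24|5=29
r4=16+4=20
r5=1-1=0
CMP r5, #0  (cmp 0,0)
BNE L2: not taken
r2=29+5=34
STR r2, [4] → M[4]=34
halt.
Total executed instructions: 46.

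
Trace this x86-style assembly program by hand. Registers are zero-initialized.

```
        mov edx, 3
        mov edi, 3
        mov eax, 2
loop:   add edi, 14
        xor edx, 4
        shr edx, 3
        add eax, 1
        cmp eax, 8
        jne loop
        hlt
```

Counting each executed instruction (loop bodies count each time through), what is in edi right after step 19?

45

after mov edx, 3: edx=3
after mov edi, 3: edi=3
after mov eax, 2: eax=2
after add edi, 14: edi=3+14=17
after xor edx, 4: edx=3^4=7
after shr edx, 3: edx=7>>3=0
after add eax, 1: eax=2+1=3
cmp eax, 8  (cmp 3,8)
jne loop: taken
after add edi, 14: edi=17+14=31
after xor edx, 4: edx=0^4=4
after shr edx, 3: edx=4>>3=0
after add eax, 1: eax=3+1=4
cmp eax, 8  (cmp 4,8)
jne loop: taken
after add edi, 14: edi=31+14=45
after xor edx, 4: edx=0^4=4
after shr edx, 3: edx=4>>3=0
after add eax, 1: eax=4+1=5
After step 19: edi = 45.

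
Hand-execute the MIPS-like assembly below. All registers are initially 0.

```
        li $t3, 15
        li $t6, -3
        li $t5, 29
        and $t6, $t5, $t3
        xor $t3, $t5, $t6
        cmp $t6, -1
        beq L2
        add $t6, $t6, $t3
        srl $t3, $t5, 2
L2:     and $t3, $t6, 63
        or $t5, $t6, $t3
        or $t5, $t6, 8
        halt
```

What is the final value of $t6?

29

li $t3, 15 → $t3=15
li $t6, -3 → $t6=-3
li $t5, 29 → $t5=29
and $t6, $t5, $t3 → $t6=29&15=13
xor $t3, $t5, $t6 → $t3=29^13=16
cmp $t6, -1  (cmp 13,-1)
beq L2: not taken
add $t6, $t6, $t3 → $t6=13+16=29
srl $t3, $t5, 2 → $t3=29>>2=7
and $t3, $t6, 63 → $t3=29&63=29
or $t5, $t6, $t3 → $t5=29|29=29
or $t5, $t6, 8 → $t5=29|8=29
halt.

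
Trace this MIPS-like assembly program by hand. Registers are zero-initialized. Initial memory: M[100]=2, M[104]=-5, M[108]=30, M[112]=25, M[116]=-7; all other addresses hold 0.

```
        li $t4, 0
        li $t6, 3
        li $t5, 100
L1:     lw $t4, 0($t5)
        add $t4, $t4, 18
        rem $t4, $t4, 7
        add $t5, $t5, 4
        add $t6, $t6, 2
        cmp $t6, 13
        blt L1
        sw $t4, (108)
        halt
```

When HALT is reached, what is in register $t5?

after li $t4, 0: $t4=0
after li $t6, 3: $t6=3
after li $t5, 100: $t5=100
after lw $t4, 0($t5): $t4=M[100]=2
after add $t4, $t4, 18: $t4=2+18=20
after rem $t4, $t4, 7: $t4=20%7=6
after add $t5, $t5, 4: $t5=100+4=104
after add $t6, $t6, 2: $t6=3+2=5
cmp $t6, 13  (cmp 5,13)
blt L1: taken
after lw $t4, 0($t5): $t4=M[104]=-5
after add $t4, $t4, 18: $t4=(-5)+18=13
after rem $t4, $t4, 7: $t4=13%7=6
after add $t5, $t5, 4: $t5=104+4=108
after add $t6, $t6, 2: $t6=5+2=7
cmp $t6, 13  (cmp 7,13)
blt L1: taken
after lw $t4, 0($t5): $t4=M[108]=30
after add $t4, $t4, 18: $t4=30+18=48
after rem $t4, $t4, 7: $t4=48%7=6
after add $t5, $t5, 4: $t5=108+4=112
after add $t6, $t6, 2: $t6=7+2=9
cmp $t6, 13  (cmp 9,13)
blt L1: taken
after lw $t4, 0($t5): $t4=M[112]=25
after add $t4, $t4, 18: $t4=25+18=43
after rem $t4, $t4, 7: $t4=43%7=1
after add $t5, $t5, 4: $t5=112+4=116
after add $t6, $t6, 2: $t6=9+2=11
cmp $t6, 13  (cmp 11,13)
blt L1: taken
after lw $t4, 0($t5): $t4=M[116]=-7
after add $t4, $t4, 18: $t4=(-7)+18=11
after rem $t4, $t4, 7: $t4=11%7=4
after add $t5, $t5, 4: $t5=116+4=120
after add $t6, $t6, 2: $t6=11+2=13
cmp $t6, 13  (cmp 13,13)
blt L1: not taken
sw $t4, (108) → M[108]=4
halt.

120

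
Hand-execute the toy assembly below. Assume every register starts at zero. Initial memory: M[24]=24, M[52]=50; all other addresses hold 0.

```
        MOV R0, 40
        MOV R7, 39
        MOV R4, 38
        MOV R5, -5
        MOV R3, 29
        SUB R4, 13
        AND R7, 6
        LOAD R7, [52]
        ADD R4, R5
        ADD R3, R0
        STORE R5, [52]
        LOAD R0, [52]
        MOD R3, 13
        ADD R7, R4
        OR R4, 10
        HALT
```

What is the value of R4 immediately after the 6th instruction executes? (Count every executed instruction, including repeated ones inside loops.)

R0=40
R7=39
R4=38
R5=-5
R3=29
R4=38-13=25
After step 6: R4 = 25.

25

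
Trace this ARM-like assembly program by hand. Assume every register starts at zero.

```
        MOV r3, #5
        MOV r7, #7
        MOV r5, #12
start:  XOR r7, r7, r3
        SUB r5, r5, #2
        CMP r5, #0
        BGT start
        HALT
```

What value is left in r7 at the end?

7

r3=5
r7=7
r5=12
r7=7^5=2
r5=12-2=10
CMP r5, #0  (cmp 10,0)
BGT start: taken
r7=2^5=7
r5=10-2=8
CMP r5, #0  (cmp 8,0)
BGT start: taken
r7=7^5=2
r5=8-2=6
CMP r5, #0  (cmp 6,0)
BGT start: taken
r7=2^5=7
r5=6-2=4
CMP r5, #0  (cmp 4,0)
BGT start: taken
r7=7^5=2
r5=4-2=2
CMP r5, #0  (cmp 2,0)
BGT start: taken
r7=2^5=7
r5=2-2=0
CMP r5, #0  (cmp 0,0)
BGT start: not taken
halt.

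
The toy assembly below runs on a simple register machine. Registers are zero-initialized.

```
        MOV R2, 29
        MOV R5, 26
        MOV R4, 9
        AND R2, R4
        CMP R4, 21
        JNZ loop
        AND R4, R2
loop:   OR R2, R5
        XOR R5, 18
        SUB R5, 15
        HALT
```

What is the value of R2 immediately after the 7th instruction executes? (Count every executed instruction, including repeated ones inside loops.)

27

after MOV R2, 29: R2=29
after MOV R5, 26: R5=26
after MOV R4, 9: R4=9
after AND R2, R4: R2=29&9=9
CMP R4, 21  (cmp 9,21)
JNZ loop: taken
after OR R2, R5: R2=9|26=27
After step 7: R2 = 27.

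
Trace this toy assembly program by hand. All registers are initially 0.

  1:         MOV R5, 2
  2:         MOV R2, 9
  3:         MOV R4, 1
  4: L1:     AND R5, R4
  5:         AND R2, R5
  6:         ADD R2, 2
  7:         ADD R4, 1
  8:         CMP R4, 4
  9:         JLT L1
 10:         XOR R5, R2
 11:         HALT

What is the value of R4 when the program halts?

R5=2
R2=9
R4=1
R5=2&1=0
R2=9&0=0
R2=0+2=2
R4=1+1=2
CMP R4, 4  (cmp 2,4)
JLT L1: taken
R5=0&2=0
R2=2&0=0
R2=0+2=2
R4=2+1=3
CMP R4, 4  (cmp 3,4)
JLT L1: taken
R5=0&3=0
R2=2&0=0
R2=0+2=2
R4=3+1=4
CMP R4, 4  (cmp 4,4)
JLT L1: not taken
R5=0^2=2
halt.

4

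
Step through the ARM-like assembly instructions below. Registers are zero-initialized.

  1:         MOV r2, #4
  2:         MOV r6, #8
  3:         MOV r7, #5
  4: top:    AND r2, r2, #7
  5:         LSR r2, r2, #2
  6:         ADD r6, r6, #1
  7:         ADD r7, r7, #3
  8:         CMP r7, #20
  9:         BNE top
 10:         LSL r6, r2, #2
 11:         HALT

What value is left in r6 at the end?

after MOV r2, #4: r2=4
after MOV r6, #8: r6=8
after MOV r7, #5: r7=5
after AND r2, r2, #7: r2=4&7=4
after LSR r2, r2, #2: r2=4>>2=1
after ADD r6, r6, #1: r6=8+1=9
after ADD r7, r7, #3: r7=5+3=8
CMP r7, #20  (cmp 8,20)
BNE top: taken
after AND r2, r2, #7: r2=1&7=1
after LSR r2, r2, #2: r2=1>>2=0
after ADD r6, r6, #1: r6=9+1=10
after ADD r7, r7, #3: r7=8+3=11
CMP r7, #20  (cmp 11,20)
BNE top: taken
after AND r2, r2, #7: r2=0&7=0
after LSR r2, r2, #2: r2=0>>2=0
after ADD r6, r6, #1: r6=10+1=11
after ADD r7, r7, #3: r7=11+3=14
CMP r7, #20  (cmp 14,20)
BNE top: taken
after AND r2, r2, #7: r2=0&7=0
after LSR r2, r2, #2: r2=0>>2=0
after ADD r6, r6, #1: r6=11+1=12
after ADD r7, r7, #3: r7=14+3=17
CMP r7, #20  (cmp 17,20)
BNE top: taken
after AND r2, r2, #7: r2=0&7=0
after LSR r2, r2, #2: r2=0>>2=0
after ADD r6, r6, #1: r6=12+1=13
after ADD r7, r7, #3: r7=17+3=20
CMP r7, #20  (cmp 20,20)
BNE top: not taken
after LSL r6, r2, #2: r6=0<<2=0
halt.

0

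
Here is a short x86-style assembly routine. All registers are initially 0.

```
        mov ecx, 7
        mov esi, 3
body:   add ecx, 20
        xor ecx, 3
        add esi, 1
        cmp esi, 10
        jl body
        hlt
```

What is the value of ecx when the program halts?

144

mov ecx, 7 → ecx=7
mov esi, 3 → esi=3
add ecx, 20 → ecx=7+20=27
xor ecx, 3 → ecx=27^3=24
add esi, 1 → esi=3+1=4
cmp esi, 10  (cmp 4,10)
jl body: taken
add ecx, 20 → ecx=24+20=44
xor ecx, 3 → ecx=44^3=47
add esi, 1 → esi=4+1=5
cmp esi, 10  (cmp 5,10)
jl body: taken
add ecx, 20 → ecx=47+20=67
xor ecx, 3 → ecx=67^3=64
add esi, 1 → esi=5+1=6
cmp esi, 10  (cmp 6,10)
jl body: taken
add ecx, 20 → ecx=64+20=84
xor ecx, 3 → ecx=84^3=87
add esi, 1 → esi=6+1=7
cmp esi, 10  (cmp 7,10)
jl body: taken
add ecx, 20 → ecx=87+20=107
xor ecx, 3 → ecx=107^3=104
add esi, 1 → esi=7+1=8
cmp esi, 10  (cmp 8,10)
jl body: taken
add ecx, 20 → ecx=104+20=124
xor ecx, 3 → ecx=124^3=127
add esi, 1 → esi=8+1=9
cmp esi, 10  (cmp 9,10)
jl body: taken
add ecx, 20 → ecx=127+20=147
xor ecx, 3 → ecx=147^3=144
add esi, 1 → esi=9+1=10
cmp esi, 10  (cmp 10,10)
jl body: not taken
halt.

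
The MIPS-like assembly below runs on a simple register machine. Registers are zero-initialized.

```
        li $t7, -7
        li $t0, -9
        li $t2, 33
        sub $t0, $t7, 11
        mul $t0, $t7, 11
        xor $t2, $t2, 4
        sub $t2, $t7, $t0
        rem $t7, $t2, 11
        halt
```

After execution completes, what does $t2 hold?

after li $t7, -7: $t7=-7
after li $t0, -9: $t0=-9
after li $t2, 33: $t2=33
after sub $t0, $t7, 11: $t0=(-7)-11=-18
after mul $t0, $t7, 11: $t0=(-7)*11=-77
after xor $t2, $t2, 4: $t2=33^4=37
after sub $t2, $t7, $t0: $t2=(-7)-(-77)=70
after rem $t7, $t2, 11: $t7=70%11=4
halt.

70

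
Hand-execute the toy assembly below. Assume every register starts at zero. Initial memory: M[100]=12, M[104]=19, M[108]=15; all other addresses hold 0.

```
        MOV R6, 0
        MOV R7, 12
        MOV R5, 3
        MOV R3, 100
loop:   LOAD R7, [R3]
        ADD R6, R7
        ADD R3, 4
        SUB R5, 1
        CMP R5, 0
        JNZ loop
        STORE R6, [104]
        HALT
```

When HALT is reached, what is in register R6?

46

R6=0
R7=12
R5=3
R3=100
R7=M[100]=12
R6=0+12=12
R3=100+4=104
R5=3-1=2
CMP R5, 0  (cmp 2,0)
JNZ loop: taken
R7=M[104]=19
R6=12+19=31
R3=104+4=108
R5=2-1=1
CMP R5, 0  (cmp 1,0)
JNZ loop: taken
R7=M[108]=15
R6=31+15=46
R3=108+4=112
R5=1-1=0
CMP R5, 0  (cmp 0,0)
JNZ loop: not taken
STORE R6, [104] → M[104]=46
halt.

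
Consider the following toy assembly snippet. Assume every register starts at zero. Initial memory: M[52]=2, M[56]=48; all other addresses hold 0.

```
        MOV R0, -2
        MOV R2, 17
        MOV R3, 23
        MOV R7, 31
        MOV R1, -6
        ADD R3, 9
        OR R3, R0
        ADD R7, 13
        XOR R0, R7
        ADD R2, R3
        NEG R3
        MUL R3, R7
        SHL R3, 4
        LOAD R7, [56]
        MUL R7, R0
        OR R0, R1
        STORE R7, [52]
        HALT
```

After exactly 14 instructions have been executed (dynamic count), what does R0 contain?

-46

R0=-2
R2=17
R3=23
R7=31
R1=-6
R3=23+9=32
R3=32|(-2)=-2
R7=31+13=44
R0=(-2)^44=-46
R2=17+(-2)=15
R3=-(-2)=2
R3=2*44=88
R3=88<<4=1408
R7=M[56]=48
After step 14: R0 = -46.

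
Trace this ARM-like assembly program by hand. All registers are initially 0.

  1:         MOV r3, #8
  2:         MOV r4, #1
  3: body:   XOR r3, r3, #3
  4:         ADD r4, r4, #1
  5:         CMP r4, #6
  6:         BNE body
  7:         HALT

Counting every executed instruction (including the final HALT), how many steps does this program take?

MOV r3, #8 → r3=8
MOV r4, #1 → r4=1
XOR r3, r3, #3 → r3=8^3=11
ADD r4, r4, #1 → r4=1+1=2
CMP r4, #6  (cmp 2,6)
BNE body: taken
XOR r3, r3, #3 → r3=11^3=8
ADD r4, r4, #1 → r4=2+1=3
CMP r4, #6  (cmp 3,6)
BNE body: taken
XOR r3, r3, #3 → r3=8^3=11
ADD r4, r4, #1 → r4=3+1=4
CMP r4, #6  (cmp 4,6)
BNE body: taken
XOR r3, r3, #3 → r3=11^3=8
ADD r4, r4, #1 → r4=4+1=5
CMP r4, #6  (cmp 5,6)
BNE body: taken
XOR r3, r3, #3 → r3=8^3=11
ADD r4, r4, #1 → r4=5+1=6
CMP r4, #6  (cmp 6,6)
BNE body: not taken
halt.
Total executed instructions: 23.

23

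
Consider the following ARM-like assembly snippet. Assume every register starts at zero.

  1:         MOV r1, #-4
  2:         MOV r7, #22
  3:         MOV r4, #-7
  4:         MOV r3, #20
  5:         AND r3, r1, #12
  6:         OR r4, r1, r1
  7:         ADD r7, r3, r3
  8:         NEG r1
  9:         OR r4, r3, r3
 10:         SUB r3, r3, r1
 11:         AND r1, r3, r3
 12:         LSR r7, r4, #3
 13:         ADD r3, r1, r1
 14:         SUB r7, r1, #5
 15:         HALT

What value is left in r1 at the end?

8

MOV r1, #-4 → r1=-4
MOV r7, #22 → r7=22
MOV r4, #-7 → r4=-7
MOV r3, #20 → r3=20
AND r3, r1, #12 → r3=(-4)&12=12
OR r4, r1, r1 → r4=(-4)|(-4)=-4
ADD r7, r3, r3 → r7=12+12=24
NEG r1 → r1=-(-4)=4
OR r4, r3, r3 → r4=12|12=12
SUB r3, r3, r1 → r3=12-4=8
AND r1, r3, r3 → r1=8&8=8
LSR r7, r4, #3 → r7=12>>3=1
ADD r3, r1, r1 → r3=8+8=16
SUB r7, r1, #5 → r7=8-5=3
halt.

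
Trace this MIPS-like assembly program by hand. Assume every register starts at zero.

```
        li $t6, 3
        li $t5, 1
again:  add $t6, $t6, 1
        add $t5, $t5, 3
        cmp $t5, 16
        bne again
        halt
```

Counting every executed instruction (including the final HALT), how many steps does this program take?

23

after li $t6, 3: $t6=3
after li $t5, 1: $t5=1
after add $t6, $t6, 1: $t6=3+1=4
after add $t5, $t5, 3: $t5=1+3=4
cmp $t5, 16  (cmp 4,16)
bne again: taken
after add $t6, $t6, 1: $t6=4+1=5
after add $t5, $t5, 3: $t5=4+3=7
cmp $t5, 16  (cmp 7,16)
bne again: taken
after add $t6, $t6, 1: $t6=5+1=6
after add $t5, $t5, 3: $t5=7+3=10
cmp $t5, 16  (cmp 10,16)
bne again: taken
after add $t6, $t6, 1: $t6=6+1=7
after add $t5, $t5, 3: $t5=10+3=13
cmp $t5, 16  (cmp 13,16)
bne again: taken
after add $t6, $t6, 1: $t6=7+1=8
after add $t5, $t5, 3: $t5=13+3=16
cmp $t5, 16  (cmp 16,16)
bne again: not taken
halt.
Total executed instructions: 23.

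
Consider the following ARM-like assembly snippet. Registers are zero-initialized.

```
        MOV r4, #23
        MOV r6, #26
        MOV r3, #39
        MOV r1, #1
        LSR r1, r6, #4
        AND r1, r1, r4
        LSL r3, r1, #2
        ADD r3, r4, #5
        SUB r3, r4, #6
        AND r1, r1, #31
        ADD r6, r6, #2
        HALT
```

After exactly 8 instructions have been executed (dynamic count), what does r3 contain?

28

MOV r4, #23 → r4=23
MOV r6, #26 → r6=26
MOV r3, #39 → r3=39
MOV r1, #1 → r1=1
LSR r1, r6, #4 → r1=26>>4=1
AND r1, r1, r4 → r1=1&23=1
LSL r3, r1, #2 → r3=1<<2=4
ADD r3, r4, #5 → r3=23+5=28
After step 8: r3 = 28.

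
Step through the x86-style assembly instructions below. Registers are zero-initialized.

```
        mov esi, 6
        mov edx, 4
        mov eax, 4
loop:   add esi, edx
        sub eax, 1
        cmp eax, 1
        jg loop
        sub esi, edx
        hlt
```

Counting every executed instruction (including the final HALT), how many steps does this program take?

17

esi=6
edx=4
eax=4
esi=6+4=10
eax=4-1=3
cmp eax, 1  (cmp 3,1)
jg loop: taken
esi=10+4=14
eax=3-1=2
cmp eax, 1  (cmp 2,1)
jg loop: taken
esi=14+4=18
eax=2-1=1
cmp eax, 1  (cmp 1,1)
jg loop: not taken
esi=18-4=14
halt.
Total executed instructions: 17.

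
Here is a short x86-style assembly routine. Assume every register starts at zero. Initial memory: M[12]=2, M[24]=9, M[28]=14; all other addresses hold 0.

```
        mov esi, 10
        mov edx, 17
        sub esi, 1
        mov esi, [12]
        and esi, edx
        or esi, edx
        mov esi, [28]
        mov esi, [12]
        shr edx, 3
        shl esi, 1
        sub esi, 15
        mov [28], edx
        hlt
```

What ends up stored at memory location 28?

mov esi, 10 → esi=10
mov edx, 17 → edx=17
sub esi, 1 → esi=10-1=9
mov esi, [12] → esi=M[12]=2
and esi, edx → esi=2&17=0
or esi, edx → esi=0|17=17
mov esi, [28] → esi=M[28]=14
mov esi, [12] → esi=M[12]=2
shr edx, 3 → edx=17>>3=2
shl esi, 1 → esi=2<<1=4
sub esi, 15 → esi=4-15=-11
mov [28], edx → M[28]=2
halt.

2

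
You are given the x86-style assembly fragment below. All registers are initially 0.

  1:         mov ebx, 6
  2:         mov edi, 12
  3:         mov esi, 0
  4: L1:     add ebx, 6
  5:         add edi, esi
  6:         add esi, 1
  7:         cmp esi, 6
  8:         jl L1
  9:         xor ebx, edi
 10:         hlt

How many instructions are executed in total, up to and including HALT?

35

after mov ebx, 6: ebx=6
after mov edi, 12: edi=12
after mov esi, 0: esi=0
after add ebx, 6: ebx=6+6=12
after add edi, esi: edi=12+0=12
after add esi, 1: esi=0+1=1
cmp esi, 6  (cmp 1,6)
jl L1: taken
after add ebx, 6: ebx=12+6=18
after add edi, esi: edi=12+1=13
after add esi, 1: esi=1+1=2
cmp esi, 6  (cmp 2,6)
jl L1: taken
after add ebx, 6: ebx=18+6=24
after add edi, esi: edi=13+2=15
after add esi, 1: esi=2+1=3
cmp esi, 6  (cmp 3,6)
jl L1: taken
after add ebx, 6: ebx=24+6=30
after add edi, esi: edi=15+3=18
after add esi, 1: esi=3+1=4
cmp esi, 6  (cmp 4,6)
jl L1: taken
after add ebx, 6: ebx=30+6=36
after add edi, esi: edi=18+4=22
after add esi, 1: esi=4+1=5
cmp esi, 6  (cmp 5,6)
jl L1: taken
after add ebx, 6: ebx=36+6=42
after add edi, esi: edi=22+5=27
after add esi, 1: esi=5+1=6
cmp esi, 6  (cmp 6,6)
jl L1: not taken
after xor ebx, edi: ebx=42^27=49
halt.
Total executed instructions: 35.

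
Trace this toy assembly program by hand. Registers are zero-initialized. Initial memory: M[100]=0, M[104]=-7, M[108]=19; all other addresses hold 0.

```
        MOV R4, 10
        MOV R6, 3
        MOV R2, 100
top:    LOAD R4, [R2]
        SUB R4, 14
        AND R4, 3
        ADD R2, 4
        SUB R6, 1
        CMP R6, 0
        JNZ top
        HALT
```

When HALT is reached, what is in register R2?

112

after MOV R4, 10: R4=10
after MOV R6, 3: R6=3
after MOV R2, 100: R2=100
after LOAD R4, [R2]: R4=M[100]=0
after SUB R4, 14: R4=0-14=-14
after AND R4, 3: R4=(-14)&3=2
after ADD R2, 4: R2=100+4=104
after SUB R6, 1: R6=3-1=2
CMP R6, 0  (cmp 2,0)
JNZ top: taken
after LOAD R4, [R2]: R4=M[104]=-7
after SUB R4, 14: R4=(-7)-14=-21
after AND R4, 3: R4=(-21)&3=3
after ADD R2, 4: R2=104+4=108
after SUB R6, 1: R6=2-1=1
CMP R6, 0  (cmp 1,0)
JNZ top: taken
after LOAD R4, [R2]: R4=M[108]=19
after SUB R4, 14: R4=19-14=5
after AND R4, 3: R4=5&3=1
after ADD R2, 4: R2=108+4=112
after SUB R6, 1: R6=1-1=0
CMP R6, 0  (cmp 0,0)
JNZ top: not taken
halt.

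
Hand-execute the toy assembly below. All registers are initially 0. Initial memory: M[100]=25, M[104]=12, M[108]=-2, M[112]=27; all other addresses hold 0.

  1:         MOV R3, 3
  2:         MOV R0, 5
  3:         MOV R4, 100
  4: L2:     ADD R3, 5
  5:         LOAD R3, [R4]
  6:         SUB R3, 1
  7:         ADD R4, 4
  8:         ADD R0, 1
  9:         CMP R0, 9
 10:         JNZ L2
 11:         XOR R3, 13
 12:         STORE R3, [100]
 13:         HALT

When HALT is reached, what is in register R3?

R3=3
R0=5
R4=100
R3=3+5=8
R3=M[100]=25
R3=25-1=24
R4=100+4=104
R0=5+1=6
CMP R0, 9  (cmp 6,9)
JNZ L2: taken
R3=24+5=29
R3=M[104]=12
R3=12-1=11
R4=104+4=108
R0=6+1=7
CMP R0, 9  (cmp 7,9)
JNZ L2: taken
R3=11+5=16
R3=M[108]=-2
R3=(-2)-1=-3
R4=108+4=112
R0=7+1=8
CMP R0, 9  (cmp 8,9)
JNZ L2: taken
R3=(-3)+5=2
R3=M[112]=27
R3=27-1=26
R4=112+4=116
R0=8+1=9
CMP R0, 9  (cmp 9,9)
JNZ L2: not taken
R3=26^13=23
STORE R3, [100] → M[100]=23
halt.

23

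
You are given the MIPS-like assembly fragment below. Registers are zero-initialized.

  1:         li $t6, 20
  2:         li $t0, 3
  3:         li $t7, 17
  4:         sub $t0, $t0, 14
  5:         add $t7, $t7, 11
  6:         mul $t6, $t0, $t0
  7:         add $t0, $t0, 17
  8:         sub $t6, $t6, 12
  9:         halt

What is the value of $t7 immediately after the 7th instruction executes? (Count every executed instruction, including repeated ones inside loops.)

$t6=20
$t0=3
$t7=17
$t0=3-14=-11
$t7=17+11=28
$t6=(-11)*(-11)=121
$t0=(-11)+17=6
After step 7: $t7 = 28.

28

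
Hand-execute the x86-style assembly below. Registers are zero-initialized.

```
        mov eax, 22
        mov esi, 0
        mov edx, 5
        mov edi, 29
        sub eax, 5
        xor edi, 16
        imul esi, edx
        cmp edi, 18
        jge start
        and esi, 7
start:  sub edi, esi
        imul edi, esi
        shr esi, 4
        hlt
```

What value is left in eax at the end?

17

mov eax, 22 → eax=22
mov esi, 0 → esi=0
mov edx, 5 → edx=5
mov edi, 29 → edi=29
sub eax, 5 → eax=22-5=17
xor edi, 16 → edi=29^16=13
imul esi, edx → esi=0*5=0
cmp edi, 18  (cmp 13,18)
jge start: not taken
and esi, 7 → esi=0&7=0
sub edi, esi → edi=13-0=13
imul edi, esi → edi=13*0=0
shr esi, 4 → esi=0>>4=0
halt.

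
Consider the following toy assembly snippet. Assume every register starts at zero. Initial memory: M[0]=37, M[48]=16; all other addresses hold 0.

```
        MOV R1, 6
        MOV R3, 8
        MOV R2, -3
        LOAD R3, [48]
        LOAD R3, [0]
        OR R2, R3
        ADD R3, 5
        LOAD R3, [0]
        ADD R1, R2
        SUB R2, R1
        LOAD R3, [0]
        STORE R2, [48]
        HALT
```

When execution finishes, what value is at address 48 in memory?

R1=6
R3=8
R2=-3
R3=M[48]=16
R3=M[0]=37
R2=(-3)|37=-3
R3=37+5=42
R3=M[0]=37
R1=6+(-3)=3
R2=(-3)-3=-6
R3=M[0]=37
STORE R2, [48] → M[48]=-6
halt.

-6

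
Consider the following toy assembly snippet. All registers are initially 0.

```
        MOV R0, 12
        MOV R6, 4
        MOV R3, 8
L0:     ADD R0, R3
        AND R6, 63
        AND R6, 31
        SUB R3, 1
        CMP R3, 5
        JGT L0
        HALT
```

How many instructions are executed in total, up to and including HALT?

after MOV R0, 12: R0=12
after MOV R6, 4: R6=4
after MOV R3, 8: R3=8
after ADD R0, R3: R0=12+8=20
after AND R6, 63: R6=4&63=4
after AND R6, 31: R6=4&31=4
after SUB R3, 1: R3=8-1=7
CMP R3, 5  (cmp 7,5)
JGT L0: taken
after ADD R0, R3: R0=20+7=27
after AND R6, 63: R6=4&63=4
after AND R6, 31: R6=4&31=4
after SUB R3, 1: R3=7-1=6
CMP R3, 5  (cmp 6,5)
JGT L0: taken
after ADD R0, R3: R0=27+6=33
after AND R6, 63: R6=4&63=4
after AND R6, 31: R6=4&31=4
after SUB R3, 1: R3=6-1=5
CMP R3, 5  (cmp 5,5)
JGT L0: not taken
halt.
Total executed instructions: 22.

22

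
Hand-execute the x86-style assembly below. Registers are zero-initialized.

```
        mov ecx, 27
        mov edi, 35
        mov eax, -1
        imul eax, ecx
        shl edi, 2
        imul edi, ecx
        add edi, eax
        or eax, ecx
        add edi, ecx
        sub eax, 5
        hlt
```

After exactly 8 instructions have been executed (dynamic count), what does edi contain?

ecx=27
edi=35
eax=-1
eax=(-1)*27=-27
edi=35<<2=140
edi=140*27=3780
edi=3780+(-27)=3753
eax=(-27)|27=-1
After step 8: edi = 3753.

3753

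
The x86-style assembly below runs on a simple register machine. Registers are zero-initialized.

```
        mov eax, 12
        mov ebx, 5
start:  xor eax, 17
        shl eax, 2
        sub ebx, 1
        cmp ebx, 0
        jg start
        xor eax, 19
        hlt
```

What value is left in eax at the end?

mov eax, 12 → eax=12
mov ebx, 5 → ebx=5
xor eax, 17 → eax=12^17=29
shl eax, 2 → eax=29<<2=116
sub ebx, 1 → ebx=5-1=4
cmp ebx, 0  (cmp 4,0)
jg start: taken
xor eax, 17 → eax=116^17=101
shl eax, 2 → eax=101<<2=404
sub ebx, 1 → ebx=4-1=3
cmp ebx, 0  (cmp 3,0)
jg start: taken
xor eax, 17 → eax=404^17=389
shl eax, 2 → eax=389<<2=1556
sub ebx, 1 → ebx=3-1=2
cmp ebx, 0  (cmp 2,0)
jg start: taken
xor eax, 17 → eax=1556^17=1541
shl eax, 2 → eax=1541<<2=6164
sub ebx, 1 → ebx=2-1=1
cmp ebx, 0  (cmp 1,0)
jg start: taken
xor eax, 17 → eax=6164^17=6149
shl eax, 2 → eax=6149<<2=24596
sub ebx, 1 → ebx=1-1=0
cmp ebx, 0  (cmp 0,0)
jg start: not taken
xor eax, 19 → eax=24596^19=24583
halt.

24583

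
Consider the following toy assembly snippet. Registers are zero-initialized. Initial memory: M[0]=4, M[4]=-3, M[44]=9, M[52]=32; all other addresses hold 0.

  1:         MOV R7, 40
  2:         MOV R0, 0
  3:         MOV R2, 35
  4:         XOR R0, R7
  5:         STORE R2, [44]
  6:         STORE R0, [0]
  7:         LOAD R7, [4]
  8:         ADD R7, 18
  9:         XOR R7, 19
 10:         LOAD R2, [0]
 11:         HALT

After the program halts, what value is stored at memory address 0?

40

after MOV R7, 40: R7=40
after MOV R0, 0: R0=0
after MOV R2, 35: R2=35
after XOR R0, R7: R0=0^40=40
STORE R2, [44] → M[44]=35
STORE R0, [0] → M[0]=40
after LOAD R7, [4]: R7=M[4]=-3
after ADD R7, 18: R7=(-3)+18=15
after XOR R7, 19: R7=15^19=28
after LOAD R2, [0]: R2=M[0]=40
halt.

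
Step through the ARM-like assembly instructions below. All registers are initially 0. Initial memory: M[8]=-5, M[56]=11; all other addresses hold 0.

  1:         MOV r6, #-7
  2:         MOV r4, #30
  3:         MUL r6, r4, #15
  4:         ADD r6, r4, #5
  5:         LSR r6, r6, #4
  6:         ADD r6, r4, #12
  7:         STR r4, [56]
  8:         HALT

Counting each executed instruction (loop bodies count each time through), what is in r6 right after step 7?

42

r6=-7
r4=30
r6=30*15=450
r6=30+5=35
r6=35>>4=2
r6=30+12=42
STR r4, [56] → M[56]=30
After step 7: r6 = 42.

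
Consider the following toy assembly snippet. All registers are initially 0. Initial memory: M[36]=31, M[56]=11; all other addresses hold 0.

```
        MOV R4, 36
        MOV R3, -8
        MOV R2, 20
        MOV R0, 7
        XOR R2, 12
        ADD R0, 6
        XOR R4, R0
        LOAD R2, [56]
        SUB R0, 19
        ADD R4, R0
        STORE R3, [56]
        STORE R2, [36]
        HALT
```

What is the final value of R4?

35

MOV R4, 36 → R4=36
MOV R3, -8 → R3=-8
MOV R2, 20 → R2=20
MOV R0, 7 → R0=7
XOR R2, 12 → R2=20^12=24
ADD R0, 6 → R0=7+6=13
XOR R4, R0 → R4=36^13=41
LOAD R2, [56] → R2=M[56]=11
SUB R0, 19 → R0=13-19=-6
ADD R4, R0 → R4=41+(-6)=35
STORE R3, [56] → M[56]=-8
STORE R2, [36] → M[36]=11
halt.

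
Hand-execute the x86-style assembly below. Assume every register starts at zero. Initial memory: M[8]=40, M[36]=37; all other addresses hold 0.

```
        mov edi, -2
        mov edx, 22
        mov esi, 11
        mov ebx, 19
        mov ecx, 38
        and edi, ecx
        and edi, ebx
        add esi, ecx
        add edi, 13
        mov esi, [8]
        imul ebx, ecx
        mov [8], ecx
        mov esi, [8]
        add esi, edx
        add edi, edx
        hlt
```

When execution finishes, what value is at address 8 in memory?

38

after mov edi, -2: edi=-2
after mov edx, 22: edx=22
after mov esi, 11: esi=11
after mov ebx, 19: ebx=19
after mov ecx, 38: ecx=38
after and edi, ecx: edi=(-2)&38=38
after and edi, ebx: edi=38&19=2
after add esi, ecx: esi=11+38=49
after add edi, 13: edi=2+13=15
after mov esi, [8]: esi=M[8]=40
after imul ebx, ecx: ebx=19*38=722
mov [8], ecx → M[8]=38
after mov esi, [8]: esi=M[8]=38
after add esi, edx: esi=38+22=60
after add edi, edx: edi=15+22=37
halt.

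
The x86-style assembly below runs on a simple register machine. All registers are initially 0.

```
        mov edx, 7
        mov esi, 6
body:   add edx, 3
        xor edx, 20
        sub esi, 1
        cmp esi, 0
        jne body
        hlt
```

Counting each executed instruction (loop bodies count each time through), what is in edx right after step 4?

edx=7
esi=6
edx=7+3=10
edx=10^20=30
After step 4: edx = 30.

30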